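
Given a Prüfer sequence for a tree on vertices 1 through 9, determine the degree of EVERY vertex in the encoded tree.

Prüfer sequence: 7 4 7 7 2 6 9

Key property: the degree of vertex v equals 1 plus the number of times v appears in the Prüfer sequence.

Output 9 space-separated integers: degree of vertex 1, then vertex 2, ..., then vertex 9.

p_1 = 7: count[7] becomes 1
p_2 = 4: count[4] becomes 1
p_3 = 7: count[7] becomes 2
p_4 = 7: count[7] becomes 3
p_5 = 2: count[2] becomes 1
p_6 = 6: count[6] becomes 1
p_7 = 9: count[9] becomes 1
Degrees (1 + count): deg[1]=1+0=1, deg[2]=1+1=2, deg[3]=1+0=1, deg[4]=1+1=2, deg[5]=1+0=1, deg[6]=1+1=2, deg[7]=1+3=4, deg[8]=1+0=1, deg[9]=1+1=2

Answer: 1 2 1 2 1 2 4 1 2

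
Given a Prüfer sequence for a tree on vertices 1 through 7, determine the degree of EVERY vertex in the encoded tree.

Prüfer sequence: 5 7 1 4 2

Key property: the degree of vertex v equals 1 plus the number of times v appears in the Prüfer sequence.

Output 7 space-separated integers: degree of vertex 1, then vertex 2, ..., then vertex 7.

Answer: 2 2 1 2 2 1 2

Derivation:
p_1 = 5: count[5] becomes 1
p_2 = 7: count[7] becomes 1
p_3 = 1: count[1] becomes 1
p_4 = 4: count[4] becomes 1
p_5 = 2: count[2] becomes 1
Degrees (1 + count): deg[1]=1+1=2, deg[2]=1+1=2, deg[3]=1+0=1, deg[4]=1+1=2, deg[5]=1+1=2, deg[6]=1+0=1, deg[7]=1+1=2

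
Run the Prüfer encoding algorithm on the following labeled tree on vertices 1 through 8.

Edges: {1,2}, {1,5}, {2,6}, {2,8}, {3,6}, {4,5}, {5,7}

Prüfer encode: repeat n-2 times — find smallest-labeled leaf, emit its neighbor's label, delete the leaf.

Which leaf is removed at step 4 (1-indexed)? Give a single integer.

Step 1: current leaves = {3,4,7,8}. Remove leaf 3 (neighbor: 6).
Step 2: current leaves = {4,6,7,8}. Remove leaf 4 (neighbor: 5).
Step 3: current leaves = {6,7,8}. Remove leaf 6 (neighbor: 2).
Step 4: current leaves = {7,8}. Remove leaf 7 (neighbor: 5).

Answer: 7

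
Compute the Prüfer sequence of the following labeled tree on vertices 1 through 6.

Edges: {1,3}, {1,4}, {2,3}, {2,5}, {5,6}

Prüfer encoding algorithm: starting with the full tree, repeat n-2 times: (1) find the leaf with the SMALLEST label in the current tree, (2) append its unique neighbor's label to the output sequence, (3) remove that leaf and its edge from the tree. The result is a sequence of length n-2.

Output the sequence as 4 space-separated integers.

Answer: 1 3 2 5

Derivation:
Step 1: leaves = {4,6}. Remove smallest leaf 4, emit neighbor 1.
Step 2: leaves = {1,6}. Remove smallest leaf 1, emit neighbor 3.
Step 3: leaves = {3,6}. Remove smallest leaf 3, emit neighbor 2.
Step 4: leaves = {2,6}. Remove smallest leaf 2, emit neighbor 5.
Done: 2 vertices remain (5, 6). Sequence = [1 3 2 5]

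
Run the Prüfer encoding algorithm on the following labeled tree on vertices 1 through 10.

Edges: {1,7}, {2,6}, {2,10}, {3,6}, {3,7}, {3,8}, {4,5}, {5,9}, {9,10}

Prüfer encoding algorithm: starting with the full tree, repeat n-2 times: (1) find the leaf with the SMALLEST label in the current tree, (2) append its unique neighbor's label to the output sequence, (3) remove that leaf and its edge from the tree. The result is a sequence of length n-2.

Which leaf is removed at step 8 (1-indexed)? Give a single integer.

Step 1: current leaves = {1,4,8}. Remove leaf 1 (neighbor: 7).
Step 2: current leaves = {4,7,8}. Remove leaf 4 (neighbor: 5).
Step 3: current leaves = {5,7,8}. Remove leaf 5 (neighbor: 9).
Step 4: current leaves = {7,8,9}. Remove leaf 7 (neighbor: 3).
Step 5: current leaves = {8,9}. Remove leaf 8 (neighbor: 3).
Step 6: current leaves = {3,9}. Remove leaf 3 (neighbor: 6).
Step 7: current leaves = {6,9}. Remove leaf 6 (neighbor: 2).
Step 8: current leaves = {2,9}. Remove leaf 2 (neighbor: 10).

Answer: 2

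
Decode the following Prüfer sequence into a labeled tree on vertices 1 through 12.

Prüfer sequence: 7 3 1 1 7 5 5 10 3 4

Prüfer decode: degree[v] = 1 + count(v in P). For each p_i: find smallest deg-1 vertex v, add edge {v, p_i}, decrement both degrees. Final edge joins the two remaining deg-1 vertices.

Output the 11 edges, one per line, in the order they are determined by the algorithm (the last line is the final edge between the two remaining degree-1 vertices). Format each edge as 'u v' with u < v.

Initial degrees: {1:3, 2:1, 3:3, 4:2, 5:3, 6:1, 7:3, 8:1, 9:1, 10:2, 11:1, 12:1}
Step 1: smallest deg-1 vertex = 2, p_1 = 7. Add edge {2,7}. Now deg[2]=0, deg[7]=2.
Step 2: smallest deg-1 vertex = 6, p_2 = 3. Add edge {3,6}. Now deg[6]=0, deg[3]=2.
Step 3: smallest deg-1 vertex = 8, p_3 = 1. Add edge {1,8}. Now deg[8]=0, deg[1]=2.
Step 4: smallest deg-1 vertex = 9, p_4 = 1. Add edge {1,9}. Now deg[9]=0, deg[1]=1.
Step 5: smallest deg-1 vertex = 1, p_5 = 7. Add edge {1,7}. Now deg[1]=0, deg[7]=1.
Step 6: smallest deg-1 vertex = 7, p_6 = 5. Add edge {5,7}. Now deg[7]=0, deg[5]=2.
Step 7: smallest deg-1 vertex = 11, p_7 = 5. Add edge {5,11}. Now deg[11]=0, deg[5]=1.
Step 8: smallest deg-1 vertex = 5, p_8 = 10. Add edge {5,10}. Now deg[5]=0, deg[10]=1.
Step 9: smallest deg-1 vertex = 10, p_9 = 3. Add edge {3,10}. Now deg[10]=0, deg[3]=1.
Step 10: smallest deg-1 vertex = 3, p_10 = 4. Add edge {3,4}. Now deg[3]=0, deg[4]=1.
Final: two remaining deg-1 vertices are 4, 12. Add edge {4,12}.

Answer: 2 7
3 6
1 8
1 9
1 7
5 7
5 11
5 10
3 10
3 4
4 12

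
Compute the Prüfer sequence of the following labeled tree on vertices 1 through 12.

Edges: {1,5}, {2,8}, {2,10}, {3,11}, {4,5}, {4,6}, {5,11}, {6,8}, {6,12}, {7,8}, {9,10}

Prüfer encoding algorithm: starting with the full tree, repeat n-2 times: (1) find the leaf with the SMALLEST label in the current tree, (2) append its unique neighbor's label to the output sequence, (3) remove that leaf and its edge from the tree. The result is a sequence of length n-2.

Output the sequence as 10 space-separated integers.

Step 1: leaves = {1,3,7,9,12}. Remove smallest leaf 1, emit neighbor 5.
Step 2: leaves = {3,7,9,12}. Remove smallest leaf 3, emit neighbor 11.
Step 3: leaves = {7,9,11,12}. Remove smallest leaf 7, emit neighbor 8.
Step 4: leaves = {9,11,12}. Remove smallest leaf 9, emit neighbor 10.
Step 5: leaves = {10,11,12}. Remove smallest leaf 10, emit neighbor 2.
Step 6: leaves = {2,11,12}. Remove smallest leaf 2, emit neighbor 8.
Step 7: leaves = {8,11,12}. Remove smallest leaf 8, emit neighbor 6.
Step 8: leaves = {11,12}. Remove smallest leaf 11, emit neighbor 5.
Step 9: leaves = {5,12}. Remove smallest leaf 5, emit neighbor 4.
Step 10: leaves = {4,12}. Remove smallest leaf 4, emit neighbor 6.
Done: 2 vertices remain (6, 12). Sequence = [5 11 8 10 2 8 6 5 4 6]

Answer: 5 11 8 10 2 8 6 5 4 6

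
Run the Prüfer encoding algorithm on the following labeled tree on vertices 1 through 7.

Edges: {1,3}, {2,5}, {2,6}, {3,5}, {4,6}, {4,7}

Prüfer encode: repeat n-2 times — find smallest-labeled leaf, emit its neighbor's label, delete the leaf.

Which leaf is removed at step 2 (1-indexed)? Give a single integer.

Step 1: current leaves = {1,7}. Remove leaf 1 (neighbor: 3).
Step 2: current leaves = {3,7}. Remove leaf 3 (neighbor: 5).

Answer: 3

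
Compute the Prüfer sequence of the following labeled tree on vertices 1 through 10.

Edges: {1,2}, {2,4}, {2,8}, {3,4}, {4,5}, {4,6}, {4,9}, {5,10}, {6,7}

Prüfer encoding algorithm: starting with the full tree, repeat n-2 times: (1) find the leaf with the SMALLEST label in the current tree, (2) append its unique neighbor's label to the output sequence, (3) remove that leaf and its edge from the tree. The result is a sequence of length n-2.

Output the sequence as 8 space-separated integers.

Answer: 2 4 6 4 2 4 4 5

Derivation:
Step 1: leaves = {1,3,7,8,9,10}. Remove smallest leaf 1, emit neighbor 2.
Step 2: leaves = {3,7,8,9,10}. Remove smallest leaf 3, emit neighbor 4.
Step 3: leaves = {7,8,9,10}. Remove smallest leaf 7, emit neighbor 6.
Step 4: leaves = {6,8,9,10}. Remove smallest leaf 6, emit neighbor 4.
Step 5: leaves = {8,9,10}. Remove smallest leaf 8, emit neighbor 2.
Step 6: leaves = {2,9,10}. Remove smallest leaf 2, emit neighbor 4.
Step 7: leaves = {9,10}. Remove smallest leaf 9, emit neighbor 4.
Step 8: leaves = {4,10}. Remove smallest leaf 4, emit neighbor 5.
Done: 2 vertices remain (5, 10). Sequence = [2 4 6 4 2 4 4 5]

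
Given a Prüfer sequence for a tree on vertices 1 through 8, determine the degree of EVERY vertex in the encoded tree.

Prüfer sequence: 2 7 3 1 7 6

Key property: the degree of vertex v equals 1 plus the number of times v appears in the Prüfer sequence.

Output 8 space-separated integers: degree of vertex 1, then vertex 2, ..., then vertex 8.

Answer: 2 2 2 1 1 2 3 1

Derivation:
p_1 = 2: count[2] becomes 1
p_2 = 7: count[7] becomes 1
p_3 = 3: count[3] becomes 1
p_4 = 1: count[1] becomes 1
p_5 = 7: count[7] becomes 2
p_6 = 6: count[6] becomes 1
Degrees (1 + count): deg[1]=1+1=2, deg[2]=1+1=2, deg[3]=1+1=2, deg[4]=1+0=1, deg[5]=1+0=1, deg[6]=1+1=2, deg[7]=1+2=3, deg[8]=1+0=1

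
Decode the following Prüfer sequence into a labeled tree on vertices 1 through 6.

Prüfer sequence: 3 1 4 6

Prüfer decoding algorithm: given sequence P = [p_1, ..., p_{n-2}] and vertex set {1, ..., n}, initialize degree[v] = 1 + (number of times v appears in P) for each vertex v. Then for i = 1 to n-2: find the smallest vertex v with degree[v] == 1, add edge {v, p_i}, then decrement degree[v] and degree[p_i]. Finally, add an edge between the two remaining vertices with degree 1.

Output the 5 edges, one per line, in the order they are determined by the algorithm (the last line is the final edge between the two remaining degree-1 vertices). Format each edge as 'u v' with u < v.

Initial degrees: {1:2, 2:1, 3:2, 4:2, 5:1, 6:2}
Step 1: smallest deg-1 vertex = 2, p_1 = 3. Add edge {2,3}. Now deg[2]=0, deg[3]=1.
Step 2: smallest deg-1 vertex = 3, p_2 = 1. Add edge {1,3}. Now deg[3]=0, deg[1]=1.
Step 3: smallest deg-1 vertex = 1, p_3 = 4. Add edge {1,4}. Now deg[1]=0, deg[4]=1.
Step 4: smallest deg-1 vertex = 4, p_4 = 6. Add edge {4,6}. Now deg[4]=0, deg[6]=1.
Final: two remaining deg-1 vertices are 5, 6. Add edge {5,6}.

Answer: 2 3
1 3
1 4
4 6
5 6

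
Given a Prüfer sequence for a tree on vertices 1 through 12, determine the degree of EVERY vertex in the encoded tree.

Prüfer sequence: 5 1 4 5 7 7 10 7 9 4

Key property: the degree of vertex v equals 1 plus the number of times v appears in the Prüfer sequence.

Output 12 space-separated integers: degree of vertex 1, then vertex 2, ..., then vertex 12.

p_1 = 5: count[5] becomes 1
p_2 = 1: count[1] becomes 1
p_3 = 4: count[4] becomes 1
p_4 = 5: count[5] becomes 2
p_5 = 7: count[7] becomes 1
p_6 = 7: count[7] becomes 2
p_7 = 10: count[10] becomes 1
p_8 = 7: count[7] becomes 3
p_9 = 9: count[9] becomes 1
p_10 = 4: count[4] becomes 2
Degrees (1 + count): deg[1]=1+1=2, deg[2]=1+0=1, deg[3]=1+0=1, deg[4]=1+2=3, deg[5]=1+2=3, deg[6]=1+0=1, deg[7]=1+3=4, deg[8]=1+0=1, deg[9]=1+1=2, deg[10]=1+1=2, deg[11]=1+0=1, deg[12]=1+0=1

Answer: 2 1 1 3 3 1 4 1 2 2 1 1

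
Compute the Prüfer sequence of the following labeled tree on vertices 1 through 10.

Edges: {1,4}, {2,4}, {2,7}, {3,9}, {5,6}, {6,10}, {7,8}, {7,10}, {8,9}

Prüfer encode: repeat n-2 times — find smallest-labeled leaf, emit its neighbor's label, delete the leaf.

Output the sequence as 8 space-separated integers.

Step 1: leaves = {1,3,5}. Remove smallest leaf 1, emit neighbor 4.
Step 2: leaves = {3,4,5}. Remove smallest leaf 3, emit neighbor 9.
Step 3: leaves = {4,5,9}. Remove smallest leaf 4, emit neighbor 2.
Step 4: leaves = {2,5,9}. Remove smallest leaf 2, emit neighbor 7.
Step 5: leaves = {5,9}. Remove smallest leaf 5, emit neighbor 6.
Step 6: leaves = {6,9}. Remove smallest leaf 6, emit neighbor 10.
Step 7: leaves = {9,10}. Remove smallest leaf 9, emit neighbor 8.
Step 8: leaves = {8,10}. Remove smallest leaf 8, emit neighbor 7.
Done: 2 vertices remain (7, 10). Sequence = [4 9 2 7 6 10 8 7]

Answer: 4 9 2 7 6 10 8 7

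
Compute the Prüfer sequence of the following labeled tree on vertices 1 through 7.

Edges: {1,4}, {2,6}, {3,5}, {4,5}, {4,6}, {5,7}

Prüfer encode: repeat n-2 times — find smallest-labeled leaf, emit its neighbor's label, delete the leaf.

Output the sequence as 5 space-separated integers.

Step 1: leaves = {1,2,3,7}. Remove smallest leaf 1, emit neighbor 4.
Step 2: leaves = {2,3,7}. Remove smallest leaf 2, emit neighbor 6.
Step 3: leaves = {3,6,7}. Remove smallest leaf 3, emit neighbor 5.
Step 4: leaves = {6,7}. Remove smallest leaf 6, emit neighbor 4.
Step 5: leaves = {4,7}. Remove smallest leaf 4, emit neighbor 5.
Done: 2 vertices remain (5, 7). Sequence = [4 6 5 4 5]

Answer: 4 6 5 4 5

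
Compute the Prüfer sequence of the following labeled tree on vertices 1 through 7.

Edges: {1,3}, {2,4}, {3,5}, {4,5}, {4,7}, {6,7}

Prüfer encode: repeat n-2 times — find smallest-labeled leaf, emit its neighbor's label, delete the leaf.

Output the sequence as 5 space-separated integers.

Answer: 3 4 5 4 7

Derivation:
Step 1: leaves = {1,2,6}. Remove smallest leaf 1, emit neighbor 3.
Step 2: leaves = {2,3,6}. Remove smallest leaf 2, emit neighbor 4.
Step 3: leaves = {3,6}. Remove smallest leaf 3, emit neighbor 5.
Step 4: leaves = {5,6}. Remove smallest leaf 5, emit neighbor 4.
Step 5: leaves = {4,6}. Remove smallest leaf 4, emit neighbor 7.
Done: 2 vertices remain (6, 7). Sequence = [3 4 5 4 7]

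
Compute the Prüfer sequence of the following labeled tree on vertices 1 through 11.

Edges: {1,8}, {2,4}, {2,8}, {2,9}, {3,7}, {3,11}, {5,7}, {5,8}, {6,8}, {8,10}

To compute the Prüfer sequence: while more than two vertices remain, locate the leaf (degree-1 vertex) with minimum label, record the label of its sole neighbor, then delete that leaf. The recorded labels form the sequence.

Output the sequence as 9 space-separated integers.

Answer: 8 2 8 2 8 8 5 7 3

Derivation:
Step 1: leaves = {1,4,6,9,10,11}. Remove smallest leaf 1, emit neighbor 8.
Step 2: leaves = {4,6,9,10,11}. Remove smallest leaf 4, emit neighbor 2.
Step 3: leaves = {6,9,10,11}. Remove smallest leaf 6, emit neighbor 8.
Step 4: leaves = {9,10,11}. Remove smallest leaf 9, emit neighbor 2.
Step 5: leaves = {2,10,11}. Remove smallest leaf 2, emit neighbor 8.
Step 6: leaves = {10,11}. Remove smallest leaf 10, emit neighbor 8.
Step 7: leaves = {8,11}. Remove smallest leaf 8, emit neighbor 5.
Step 8: leaves = {5,11}. Remove smallest leaf 5, emit neighbor 7.
Step 9: leaves = {7,11}. Remove smallest leaf 7, emit neighbor 3.
Done: 2 vertices remain (3, 11). Sequence = [8 2 8 2 8 8 5 7 3]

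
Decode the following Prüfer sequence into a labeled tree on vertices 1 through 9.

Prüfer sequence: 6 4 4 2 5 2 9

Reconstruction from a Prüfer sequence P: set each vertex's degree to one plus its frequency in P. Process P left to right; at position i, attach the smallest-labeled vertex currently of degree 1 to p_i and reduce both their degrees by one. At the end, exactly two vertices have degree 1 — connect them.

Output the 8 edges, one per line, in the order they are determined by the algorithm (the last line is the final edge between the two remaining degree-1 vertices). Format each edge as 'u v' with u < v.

Answer: 1 6
3 4
4 6
2 4
5 7
2 5
2 9
8 9

Derivation:
Initial degrees: {1:1, 2:3, 3:1, 4:3, 5:2, 6:2, 7:1, 8:1, 9:2}
Step 1: smallest deg-1 vertex = 1, p_1 = 6. Add edge {1,6}. Now deg[1]=0, deg[6]=1.
Step 2: smallest deg-1 vertex = 3, p_2 = 4. Add edge {3,4}. Now deg[3]=0, deg[4]=2.
Step 3: smallest deg-1 vertex = 6, p_3 = 4. Add edge {4,6}. Now deg[6]=0, deg[4]=1.
Step 4: smallest deg-1 vertex = 4, p_4 = 2. Add edge {2,4}. Now deg[4]=0, deg[2]=2.
Step 5: smallest deg-1 vertex = 7, p_5 = 5. Add edge {5,7}. Now deg[7]=0, deg[5]=1.
Step 6: smallest deg-1 vertex = 5, p_6 = 2. Add edge {2,5}. Now deg[5]=0, deg[2]=1.
Step 7: smallest deg-1 vertex = 2, p_7 = 9. Add edge {2,9}. Now deg[2]=0, deg[9]=1.
Final: two remaining deg-1 vertices are 8, 9. Add edge {8,9}.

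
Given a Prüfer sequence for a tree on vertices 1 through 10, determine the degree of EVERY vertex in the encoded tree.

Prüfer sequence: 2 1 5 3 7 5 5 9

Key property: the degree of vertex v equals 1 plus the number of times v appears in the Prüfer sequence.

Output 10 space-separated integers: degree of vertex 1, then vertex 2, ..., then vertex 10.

p_1 = 2: count[2] becomes 1
p_2 = 1: count[1] becomes 1
p_3 = 5: count[5] becomes 1
p_4 = 3: count[3] becomes 1
p_5 = 7: count[7] becomes 1
p_6 = 5: count[5] becomes 2
p_7 = 5: count[5] becomes 3
p_8 = 9: count[9] becomes 1
Degrees (1 + count): deg[1]=1+1=2, deg[2]=1+1=2, deg[3]=1+1=2, deg[4]=1+0=1, deg[5]=1+3=4, deg[6]=1+0=1, deg[7]=1+1=2, deg[8]=1+0=1, deg[9]=1+1=2, deg[10]=1+0=1

Answer: 2 2 2 1 4 1 2 1 2 1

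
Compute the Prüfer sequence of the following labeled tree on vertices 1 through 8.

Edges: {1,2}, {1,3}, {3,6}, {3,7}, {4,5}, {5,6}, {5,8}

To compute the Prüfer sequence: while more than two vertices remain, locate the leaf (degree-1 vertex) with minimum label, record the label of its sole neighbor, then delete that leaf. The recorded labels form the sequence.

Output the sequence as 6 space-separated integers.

Step 1: leaves = {2,4,7,8}. Remove smallest leaf 2, emit neighbor 1.
Step 2: leaves = {1,4,7,8}. Remove smallest leaf 1, emit neighbor 3.
Step 3: leaves = {4,7,8}. Remove smallest leaf 4, emit neighbor 5.
Step 4: leaves = {7,8}. Remove smallest leaf 7, emit neighbor 3.
Step 5: leaves = {3,8}. Remove smallest leaf 3, emit neighbor 6.
Step 6: leaves = {6,8}. Remove smallest leaf 6, emit neighbor 5.
Done: 2 vertices remain (5, 8). Sequence = [1 3 5 3 6 5]

Answer: 1 3 5 3 6 5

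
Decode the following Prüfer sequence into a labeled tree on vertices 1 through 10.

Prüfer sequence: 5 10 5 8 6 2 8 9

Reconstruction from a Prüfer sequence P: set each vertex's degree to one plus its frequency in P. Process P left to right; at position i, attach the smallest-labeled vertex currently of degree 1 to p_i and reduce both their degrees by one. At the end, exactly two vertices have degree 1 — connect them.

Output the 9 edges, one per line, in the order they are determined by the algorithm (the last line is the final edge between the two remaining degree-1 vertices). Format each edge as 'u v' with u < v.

Initial degrees: {1:1, 2:2, 3:1, 4:1, 5:3, 6:2, 7:1, 8:3, 9:2, 10:2}
Step 1: smallest deg-1 vertex = 1, p_1 = 5. Add edge {1,5}. Now deg[1]=0, deg[5]=2.
Step 2: smallest deg-1 vertex = 3, p_2 = 10. Add edge {3,10}. Now deg[3]=0, deg[10]=1.
Step 3: smallest deg-1 vertex = 4, p_3 = 5. Add edge {4,5}. Now deg[4]=0, deg[5]=1.
Step 4: smallest deg-1 vertex = 5, p_4 = 8. Add edge {5,8}. Now deg[5]=0, deg[8]=2.
Step 5: smallest deg-1 vertex = 7, p_5 = 6. Add edge {6,7}. Now deg[7]=0, deg[6]=1.
Step 6: smallest deg-1 vertex = 6, p_6 = 2. Add edge {2,6}. Now deg[6]=0, deg[2]=1.
Step 7: smallest deg-1 vertex = 2, p_7 = 8. Add edge {2,8}. Now deg[2]=0, deg[8]=1.
Step 8: smallest deg-1 vertex = 8, p_8 = 9. Add edge {8,9}. Now deg[8]=0, deg[9]=1.
Final: two remaining deg-1 vertices are 9, 10. Add edge {9,10}.

Answer: 1 5
3 10
4 5
5 8
6 7
2 6
2 8
8 9
9 10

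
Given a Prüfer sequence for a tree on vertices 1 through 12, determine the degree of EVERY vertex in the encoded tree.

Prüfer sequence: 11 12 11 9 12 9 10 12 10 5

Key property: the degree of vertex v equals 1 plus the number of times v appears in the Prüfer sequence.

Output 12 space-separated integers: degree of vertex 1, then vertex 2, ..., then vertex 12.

Answer: 1 1 1 1 2 1 1 1 3 3 3 4

Derivation:
p_1 = 11: count[11] becomes 1
p_2 = 12: count[12] becomes 1
p_3 = 11: count[11] becomes 2
p_4 = 9: count[9] becomes 1
p_5 = 12: count[12] becomes 2
p_6 = 9: count[9] becomes 2
p_7 = 10: count[10] becomes 1
p_8 = 12: count[12] becomes 3
p_9 = 10: count[10] becomes 2
p_10 = 5: count[5] becomes 1
Degrees (1 + count): deg[1]=1+0=1, deg[2]=1+0=1, deg[3]=1+0=1, deg[4]=1+0=1, deg[5]=1+1=2, deg[6]=1+0=1, deg[7]=1+0=1, deg[8]=1+0=1, deg[9]=1+2=3, deg[10]=1+2=3, deg[11]=1+2=3, deg[12]=1+3=4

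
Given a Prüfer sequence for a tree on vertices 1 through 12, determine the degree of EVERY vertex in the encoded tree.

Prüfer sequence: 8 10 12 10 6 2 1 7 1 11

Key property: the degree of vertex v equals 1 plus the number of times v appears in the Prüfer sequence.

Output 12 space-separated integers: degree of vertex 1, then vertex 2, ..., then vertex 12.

Answer: 3 2 1 1 1 2 2 2 1 3 2 2

Derivation:
p_1 = 8: count[8] becomes 1
p_2 = 10: count[10] becomes 1
p_3 = 12: count[12] becomes 1
p_4 = 10: count[10] becomes 2
p_5 = 6: count[6] becomes 1
p_6 = 2: count[2] becomes 1
p_7 = 1: count[1] becomes 1
p_8 = 7: count[7] becomes 1
p_9 = 1: count[1] becomes 2
p_10 = 11: count[11] becomes 1
Degrees (1 + count): deg[1]=1+2=3, deg[2]=1+1=2, deg[3]=1+0=1, deg[4]=1+0=1, deg[5]=1+0=1, deg[6]=1+1=2, deg[7]=1+1=2, deg[8]=1+1=2, deg[9]=1+0=1, deg[10]=1+2=3, deg[11]=1+1=2, deg[12]=1+1=2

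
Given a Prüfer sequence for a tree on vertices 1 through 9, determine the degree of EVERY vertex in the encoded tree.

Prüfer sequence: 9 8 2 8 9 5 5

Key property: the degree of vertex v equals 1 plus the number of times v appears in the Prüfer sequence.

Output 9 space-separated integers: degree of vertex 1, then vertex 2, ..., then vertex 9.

p_1 = 9: count[9] becomes 1
p_2 = 8: count[8] becomes 1
p_3 = 2: count[2] becomes 1
p_4 = 8: count[8] becomes 2
p_5 = 9: count[9] becomes 2
p_6 = 5: count[5] becomes 1
p_7 = 5: count[5] becomes 2
Degrees (1 + count): deg[1]=1+0=1, deg[2]=1+1=2, deg[3]=1+0=1, deg[4]=1+0=1, deg[5]=1+2=3, deg[6]=1+0=1, deg[7]=1+0=1, deg[8]=1+2=3, deg[9]=1+2=3

Answer: 1 2 1 1 3 1 1 3 3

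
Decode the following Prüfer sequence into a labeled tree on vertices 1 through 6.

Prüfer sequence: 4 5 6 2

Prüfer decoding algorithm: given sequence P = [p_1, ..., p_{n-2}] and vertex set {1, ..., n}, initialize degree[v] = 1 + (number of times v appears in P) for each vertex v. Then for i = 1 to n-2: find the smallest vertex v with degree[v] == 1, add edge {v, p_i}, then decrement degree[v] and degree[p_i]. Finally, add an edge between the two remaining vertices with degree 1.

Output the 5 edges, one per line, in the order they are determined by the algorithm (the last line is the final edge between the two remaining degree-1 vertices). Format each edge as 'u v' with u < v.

Initial degrees: {1:1, 2:2, 3:1, 4:2, 5:2, 6:2}
Step 1: smallest deg-1 vertex = 1, p_1 = 4. Add edge {1,4}. Now deg[1]=0, deg[4]=1.
Step 2: smallest deg-1 vertex = 3, p_2 = 5. Add edge {3,5}. Now deg[3]=0, deg[5]=1.
Step 3: smallest deg-1 vertex = 4, p_3 = 6. Add edge {4,6}. Now deg[4]=0, deg[6]=1.
Step 4: smallest deg-1 vertex = 5, p_4 = 2. Add edge {2,5}. Now deg[5]=0, deg[2]=1.
Final: two remaining deg-1 vertices are 2, 6. Add edge {2,6}.

Answer: 1 4
3 5
4 6
2 5
2 6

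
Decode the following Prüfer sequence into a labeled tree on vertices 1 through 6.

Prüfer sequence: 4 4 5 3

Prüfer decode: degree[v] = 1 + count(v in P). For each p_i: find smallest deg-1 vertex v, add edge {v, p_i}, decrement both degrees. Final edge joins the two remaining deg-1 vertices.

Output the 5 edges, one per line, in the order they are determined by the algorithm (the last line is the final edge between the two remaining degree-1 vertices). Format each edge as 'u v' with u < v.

Answer: 1 4
2 4
4 5
3 5
3 6

Derivation:
Initial degrees: {1:1, 2:1, 3:2, 4:3, 5:2, 6:1}
Step 1: smallest deg-1 vertex = 1, p_1 = 4. Add edge {1,4}. Now deg[1]=0, deg[4]=2.
Step 2: smallest deg-1 vertex = 2, p_2 = 4. Add edge {2,4}. Now deg[2]=0, deg[4]=1.
Step 3: smallest deg-1 vertex = 4, p_3 = 5. Add edge {4,5}. Now deg[4]=0, deg[5]=1.
Step 4: smallest deg-1 vertex = 5, p_4 = 3. Add edge {3,5}. Now deg[5]=0, deg[3]=1.
Final: two remaining deg-1 vertices are 3, 6. Add edge {3,6}.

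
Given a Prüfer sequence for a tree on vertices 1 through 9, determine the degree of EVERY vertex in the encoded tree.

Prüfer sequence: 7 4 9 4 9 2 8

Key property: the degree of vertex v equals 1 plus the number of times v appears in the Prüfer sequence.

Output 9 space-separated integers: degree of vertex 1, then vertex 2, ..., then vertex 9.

Answer: 1 2 1 3 1 1 2 2 3

Derivation:
p_1 = 7: count[7] becomes 1
p_2 = 4: count[4] becomes 1
p_3 = 9: count[9] becomes 1
p_4 = 4: count[4] becomes 2
p_5 = 9: count[9] becomes 2
p_6 = 2: count[2] becomes 1
p_7 = 8: count[8] becomes 1
Degrees (1 + count): deg[1]=1+0=1, deg[2]=1+1=2, deg[3]=1+0=1, deg[4]=1+2=3, deg[5]=1+0=1, deg[6]=1+0=1, deg[7]=1+1=2, deg[8]=1+1=2, deg[9]=1+2=3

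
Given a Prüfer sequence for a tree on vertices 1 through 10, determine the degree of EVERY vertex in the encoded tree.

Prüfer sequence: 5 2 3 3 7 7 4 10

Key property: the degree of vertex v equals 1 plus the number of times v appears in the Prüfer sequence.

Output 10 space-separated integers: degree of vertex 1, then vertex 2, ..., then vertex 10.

Answer: 1 2 3 2 2 1 3 1 1 2

Derivation:
p_1 = 5: count[5] becomes 1
p_2 = 2: count[2] becomes 1
p_3 = 3: count[3] becomes 1
p_4 = 3: count[3] becomes 2
p_5 = 7: count[7] becomes 1
p_6 = 7: count[7] becomes 2
p_7 = 4: count[4] becomes 1
p_8 = 10: count[10] becomes 1
Degrees (1 + count): deg[1]=1+0=1, deg[2]=1+1=2, deg[3]=1+2=3, deg[4]=1+1=2, deg[5]=1+1=2, deg[6]=1+0=1, deg[7]=1+2=3, deg[8]=1+0=1, deg[9]=1+0=1, deg[10]=1+1=2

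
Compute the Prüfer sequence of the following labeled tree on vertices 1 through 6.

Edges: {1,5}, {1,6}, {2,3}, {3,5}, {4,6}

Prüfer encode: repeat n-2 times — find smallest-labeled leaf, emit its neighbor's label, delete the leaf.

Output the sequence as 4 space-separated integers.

Answer: 3 5 6 1

Derivation:
Step 1: leaves = {2,4}. Remove smallest leaf 2, emit neighbor 3.
Step 2: leaves = {3,4}. Remove smallest leaf 3, emit neighbor 5.
Step 3: leaves = {4,5}. Remove smallest leaf 4, emit neighbor 6.
Step 4: leaves = {5,6}. Remove smallest leaf 5, emit neighbor 1.
Done: 2 vertices remain (1, 6). Sequence = [3 5 6 1]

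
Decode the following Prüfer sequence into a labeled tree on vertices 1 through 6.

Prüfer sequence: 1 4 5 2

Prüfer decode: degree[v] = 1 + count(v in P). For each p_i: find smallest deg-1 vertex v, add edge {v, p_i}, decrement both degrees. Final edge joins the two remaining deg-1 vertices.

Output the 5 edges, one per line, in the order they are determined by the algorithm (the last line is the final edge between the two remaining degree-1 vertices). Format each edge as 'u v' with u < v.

Answer: 1 3
1 4
4 5
2 5
2 6

Derivation:
Initial degrees: {1:2, 2:2, 3:1, 4:2, 5:2, 6:1}
Step 1: smallest deg-1 vertex = 3, p_1 = 1. Add edge {1,3}. Now deg[3]=0, deg[1]=1.
Step 2: smallest deg-1 vertex = 1, p_2 = 4. Add edge {1,4}. Now deg[1]=0, deg[4]=1.
Step 3: smallest deg-1 vertex = 4, p_3 = 5. Add edge {4,5}. Now deg[4]=0, deg[5]=1.
Step 4: smallest deg-1 vertex = 5, p_4 = 2. Add edge {2,5}. Now deg[5]=0, deg[2]=1.
Final: two remaining deg-1 vertices are 2, 6. Add edge {2,6}.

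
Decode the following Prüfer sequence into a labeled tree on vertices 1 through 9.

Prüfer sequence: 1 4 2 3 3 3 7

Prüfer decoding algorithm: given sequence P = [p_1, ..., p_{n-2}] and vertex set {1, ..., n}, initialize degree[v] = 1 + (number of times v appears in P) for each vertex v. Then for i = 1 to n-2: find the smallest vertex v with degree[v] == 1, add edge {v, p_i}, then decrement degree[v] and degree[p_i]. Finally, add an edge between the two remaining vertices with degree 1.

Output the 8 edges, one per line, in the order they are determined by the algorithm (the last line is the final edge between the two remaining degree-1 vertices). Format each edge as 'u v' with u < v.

Answer: 1 5
1 4
2 4
2 3
3 6
3 8
3 7
7 9

Derivation:
Initial degrees: {1:2, 2:2, 3:4, 4:2, 5:1, 6:1, 7:2, 8:1, 9:1}
Step 1: smallest deg-1 vertex = 5, p_1 = 1. Add edge {1,5}. Now deg[5]=0, deg[1]=1.
Step 2: smallest deg-1 vertex = 1, p_2 = 4. Add edge {1,4}. Now deg[1]=0, deg[4]=1.
Step 3: smallest deg-1 vertex = 4, p_3 = 2. Add edge {2,4}. Now deg[4]=0, deg[2]=1.
Step 4: smallest deg-1 vertex = 2, p_4 = 3. Add edge {2,3}. Now deg[2]=0, deg[3]=3.
Step 5: smallest deg-1 vertex = 6, p_5 = 3. Add edge {3,6}. Now deg[6]=0, deg[3]=2.
Step 6: smallest deg-1 vertex = 8, p_6 = 3. Add edge {3,8}. Now deg[8]=0, deg[3]=1.
Step 7: smallest deg-1 vertex = 3, p_7 = 7. Add edge {3,7}. Now deg[3]=0, deg[7]=1.
Final: two remaining deg-1 vertices are 7, 9. Add edge {7,9}.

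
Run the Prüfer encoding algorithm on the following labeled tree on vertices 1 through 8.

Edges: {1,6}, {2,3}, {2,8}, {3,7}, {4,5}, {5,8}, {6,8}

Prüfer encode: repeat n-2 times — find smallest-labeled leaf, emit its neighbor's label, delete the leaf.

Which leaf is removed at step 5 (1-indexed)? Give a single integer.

Answer: 7

Derivation:
Step 1: current leaves = {1,4,7}. Remove leaf 1 (neighbor: 6).
Step 2: current leaves = {4,6,7}. Remove leaf 4 (neighbor: 5).
Step 3: current leaves = {5,6,7}. Remove leaf 5 (neighbor: 8).
Step 4: current leaves = {6,7}. Remove leaf 6 (neighbor: 8).
Step 5: current leaves = {7,8}. Remove leaf 7 (neighbor: 3).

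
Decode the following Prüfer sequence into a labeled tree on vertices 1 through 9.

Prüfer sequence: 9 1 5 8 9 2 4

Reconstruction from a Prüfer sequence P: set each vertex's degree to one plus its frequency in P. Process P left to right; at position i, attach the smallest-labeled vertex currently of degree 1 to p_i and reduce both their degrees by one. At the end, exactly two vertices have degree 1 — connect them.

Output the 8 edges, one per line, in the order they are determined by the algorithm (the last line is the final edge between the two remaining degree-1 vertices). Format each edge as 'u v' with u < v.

Answer: 3 9
1 6
1 5
5 8
7 9
2 8
2 4
4 9

Derivation:
Initial degrees: {1:2, 2:2, 3:1, 4:2, 5:2, 6:1, 7:1, 8:2, 9:3}
Step 1: smallest deg-1 vertex = 3, p_1 = 9. Add edge {3,9}. Now deg[3]=0, deg[9]=2.
Step 2: smallest deg-1 vertex = 6, p_2 = 1. Add edge {1,6}. Now deg[6]=0, deg[1]=1.
Step 3: smallest deg-1 vertex = 1, p_3 = 5. Add edge {1,5}. Now deg[1]=0, deg[5]=1.
Step 4: smallest deg-1 vertex = 5, p_4 = 8. Add edge {5,8}. Now deg[5]=0, deg[8]=1.
Step 5: smallest deg-1 vertex = 7, p_5 = 9. Add edge {7,9}. Now deg[7]=0, deg[9]=1.
Step 6: smallest deg-1 vertex = 8, p_6 = 2. Add edge {2,8}. Now deg[8]=0, deg[2]=1.
Step 7: smallest deg-1 vertex = 2, p_7 = 4. Add edge {2,4}. Now deg[2]=0, deg[4]=1.
Final: two remaining deg-1 vertices are 4, 9. Add edge {4,9}.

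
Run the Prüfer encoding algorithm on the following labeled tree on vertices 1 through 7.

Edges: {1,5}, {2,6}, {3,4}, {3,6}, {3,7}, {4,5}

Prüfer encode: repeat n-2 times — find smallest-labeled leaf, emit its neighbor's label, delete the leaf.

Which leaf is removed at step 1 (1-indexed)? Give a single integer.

Step 1: current leaves = {1,2,7}. Remove leaf 1 (neighbor: 5).

Answer: 1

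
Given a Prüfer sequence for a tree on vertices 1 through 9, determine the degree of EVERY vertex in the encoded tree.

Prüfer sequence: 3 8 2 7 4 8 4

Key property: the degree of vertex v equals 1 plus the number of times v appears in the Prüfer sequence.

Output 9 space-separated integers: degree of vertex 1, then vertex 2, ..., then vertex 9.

Answer: 1 2 2 3 1 1 2 3 1

Derivation:
p_1 = 3: count[3] becomes 1
p_2 = 8: count[8] becomes 1
p_3 = 2: count[2] becomes 1
p_4 = 7: count[7] becomes 1
p_5 = 4: count[4] becomes 1
p_6 = 8: count[8] becomes 2
p_7 = 4: count[4] becomes 2
Degrees (1 + count): deg[1]=1+0=1, deg[2]=1+1=2, deg[3]=1+1=2, deg[4]=1+2=3, deg[5]=1+0=1, deg[6]=1+0=1, deg[7]=1+1=2, deg[8]=1+2=3, deg[9]=1+0=1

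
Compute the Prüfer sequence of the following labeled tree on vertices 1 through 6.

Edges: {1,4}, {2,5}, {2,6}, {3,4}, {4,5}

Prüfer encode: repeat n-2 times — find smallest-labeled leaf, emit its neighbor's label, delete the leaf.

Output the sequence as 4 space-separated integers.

Step 1: leaves = {1,3,6}. Remove smallest leaf 1, emit neighbor 4.
Step 2: leaves = {3,6}. Remove smallest leaf 3, emit neighbor 4.
Step 3: leaves = {4,6}. Remove smallest leaf 4, emit neighbor 5.
Step 4: leaves = {5,6}. Remove smallest leaf 5, emit neighbor 2.
Done: 2 vertices remain (2, 6). Sequence = [4 4 5 2]

Answer: 4 4 5 2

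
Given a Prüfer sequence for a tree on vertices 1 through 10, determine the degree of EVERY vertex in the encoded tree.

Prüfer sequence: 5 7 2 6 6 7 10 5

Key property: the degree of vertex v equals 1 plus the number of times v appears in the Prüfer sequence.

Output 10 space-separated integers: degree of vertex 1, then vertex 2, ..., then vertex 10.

p_1 = 5: count[5] becomes 1
p_2 = 7: count[7] becomes 1
p_3 = 2: count[2] becomes 1
p_4 = 6: count[6] becomes 1
p_5 = 6: count[6] becomes 2
p_6 = 7: count[7] becomes 2
p_7 = 10: count[10] becomes 1
p_8 = 5: count[5] becomes 2
Degrees (1 + count): deg[1]=1+0=1, deg[2]=1+1=2, deg[3]=1+0=1, deg[4]=1+0=1, deg[5]=1+2=3, deg[6]=1+2=3, deg[7]=1+2=3, deg[8]=1+0=1, deg[9]=1+0=1, deg[10]=1+1=2

Answer: 1 2 1 1 3 3 3 1 1 2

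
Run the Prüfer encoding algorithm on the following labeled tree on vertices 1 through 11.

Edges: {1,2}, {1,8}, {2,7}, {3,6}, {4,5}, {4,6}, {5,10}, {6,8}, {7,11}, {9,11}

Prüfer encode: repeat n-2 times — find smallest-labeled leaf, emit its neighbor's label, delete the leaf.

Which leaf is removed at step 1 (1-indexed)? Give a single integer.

Step 1: current leaves = {3,9,10}. Remove leaf 3 (neighbor: 6).

Answer: 3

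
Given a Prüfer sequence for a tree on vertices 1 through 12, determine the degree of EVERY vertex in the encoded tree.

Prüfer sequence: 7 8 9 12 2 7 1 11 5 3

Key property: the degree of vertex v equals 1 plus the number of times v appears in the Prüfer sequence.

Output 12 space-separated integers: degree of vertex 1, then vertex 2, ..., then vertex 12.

Answer: 2 2 2 1 2 1 3 2 2 1 2 2

Derivation:
p_1 = 7: count[7] becomes 1
p_2 = 8: count[8] becomes 1
p_3 = 9: count[9] becomes 1
p_4 = 12: count[12] becomes 1
p_5 = 2: count[2] becomes 1
p_6 = 7: count[7] becomes 2
p_7 = 1: count[1] becomes 1
p_8 = 11: count[11] becomes 1
p_9 = 5: count[5] becomes 1
p_10 = 3: count[3] becomes 1
Degrees (1 + count): deg[1]=1+1=2, deg[2]=1+1=2, deg[3]=1+1=2, deg[4]=1+0=1, deg[5]=1+1=2, deg[6]=1+0=1, deg[7]=1+2=3, deg[8]=1+1=2, deg[9]=1+1=2, deg[10]=1+0=1, deg[11]=1+1=2, deg[12]=1+1=2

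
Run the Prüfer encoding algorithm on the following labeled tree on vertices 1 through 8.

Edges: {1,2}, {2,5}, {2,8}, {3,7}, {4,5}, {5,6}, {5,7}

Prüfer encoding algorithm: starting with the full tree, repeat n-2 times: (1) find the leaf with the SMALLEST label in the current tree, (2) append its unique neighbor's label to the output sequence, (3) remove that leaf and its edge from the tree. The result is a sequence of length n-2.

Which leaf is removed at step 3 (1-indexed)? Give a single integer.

Answer: 4

Derivation:
Step 1: current leaves = {1,3,4,6,8}. Remove leaf 1 (neighbor: 2).
Step 2: current leaves = {3,4,6,8}. Remove leaf 3 (neighbor: 7).
Step 3: current leaves = {4,6,7,8}. Remove leaf 4 (neighbor: 5).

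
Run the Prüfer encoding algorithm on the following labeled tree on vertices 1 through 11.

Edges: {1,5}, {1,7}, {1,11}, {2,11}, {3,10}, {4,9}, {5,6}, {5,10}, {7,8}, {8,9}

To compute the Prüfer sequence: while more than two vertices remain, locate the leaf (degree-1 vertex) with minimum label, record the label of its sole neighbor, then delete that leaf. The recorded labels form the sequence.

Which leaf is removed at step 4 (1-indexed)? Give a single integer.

Answer: 6

Derivation:
Step 1: current leaves = {2,3,4,6}. Remove leaf 2 (neighbor: 11).
Step 2: current leaves = {3,4,6,11}. Remove leaf 3 (neighbor: 10).
Step 3: current leaves = {4,6,10,11}. Remove leaf 4 (neighbor: 9).
Step 4: current leaves = {6,9,10,11}. Remove leaf 6 (neighbor: 5).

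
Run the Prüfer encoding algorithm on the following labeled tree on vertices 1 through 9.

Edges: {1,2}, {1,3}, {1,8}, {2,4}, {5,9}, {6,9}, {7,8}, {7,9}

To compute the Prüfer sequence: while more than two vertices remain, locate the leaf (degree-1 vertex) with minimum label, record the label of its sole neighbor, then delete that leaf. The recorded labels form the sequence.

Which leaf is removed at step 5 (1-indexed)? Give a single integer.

Step 1: current leaves = {3,4,5,6}. Remove leaf 3 (neighbor: 1).
Step 2: current leaves = {4,5,6}. Remove leaf 4 (neighbor: 2).
Step 3: current leaves = {2,5,6}. Remove leaf 2 (neighbor: 1).
Step 4: current leaves = {1,5,6}. Remove leaf 1 (neighbor: 8).
Step 5: current leaves = {5,6,8}. Remove leaf 5 (neighbor: 9).

Answer: 5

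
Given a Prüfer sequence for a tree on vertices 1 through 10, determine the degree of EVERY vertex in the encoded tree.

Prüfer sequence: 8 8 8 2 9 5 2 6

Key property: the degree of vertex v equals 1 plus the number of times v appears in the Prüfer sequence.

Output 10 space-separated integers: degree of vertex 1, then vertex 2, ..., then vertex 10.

p_1 = 8: count[8] becomes 1
p_2 = 8: count[8] becomes 2
p_3 = 8: count[8] becomes 3
p_4 = 2: count[2] becomes 1
p_5 = 9: count[9] becomes 1
p_6 = 5: count[5] becomes 1
p_7 = 2: count[2] becomes 2
p_8 = 6: count[6] becomes 1
Degrees (1 + count): deg[1]=1+0=1, deg[2]=1+2=3, deg[3]=1+0=1, deg[4]=1+0=1, deg[5]=1+1=2, deg[6]=1+1=2, deg[7]=1+0=1, deg[8]=1+3=4, deg[9]=1+1=2, deg[10]=1+0=1

Answer: 1 3 1 1 2 2 1 4 2 1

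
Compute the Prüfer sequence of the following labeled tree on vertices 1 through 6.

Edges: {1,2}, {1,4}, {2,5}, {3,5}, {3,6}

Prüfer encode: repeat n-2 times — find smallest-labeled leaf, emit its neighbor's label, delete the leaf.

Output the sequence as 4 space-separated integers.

Answer: 1 2 5 3

Derivation:
Step 1: leaves = {4,6}. Remove smallest leaf 4, emit neighbor 1.
Step 2: leaves = {1,6}. Remove smallest leaf 1, emit neighbor 2.
Step 3: leaves = {2,6}. Remove smallest leaf 2, emit neighbor 5.
Step 4: leaves = {5,6}. Remove smallest leaf 5, emit neighbor 3.
Done: 2 vertices remain (3, 6). Sequence = [1 2 5 3]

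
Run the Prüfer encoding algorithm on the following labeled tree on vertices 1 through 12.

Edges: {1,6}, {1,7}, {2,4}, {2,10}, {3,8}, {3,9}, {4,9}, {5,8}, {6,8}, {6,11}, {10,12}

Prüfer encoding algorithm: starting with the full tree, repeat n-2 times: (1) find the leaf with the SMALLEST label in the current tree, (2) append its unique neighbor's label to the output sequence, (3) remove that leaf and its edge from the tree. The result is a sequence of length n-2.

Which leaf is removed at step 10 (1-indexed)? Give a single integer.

Answer: 2

Derivation:
Step 1: current leaves = {5,7,11,12}. Remove leaf 5 (neighbor: 8).
Step 2: current leaves = {7,11,12}. Remove leaf 7 (neighbor: 1).
Step 3: current leaves = {1,11,12}. Remove leaf 1 (neighbor: 6).
Step 4: current leaves = {11,12}. Remove leaf 11 (neighbor: 6).
Step 5: current leaves = {6,12}. Remove leaf 6 (neighbor: 8).
Step 6: current leaves = {8,12}. Remove leaf 8 (neighbor: 3).
Step 7: current leaves = {3,12}. Remove leaf 3 (neighbor: 9).
Step 8: current leaves = {9,12}. Remove leaf 9 (neighbor: 4).
Step 9: current leaves = {4,12}. Remove leaf 4 (neighbor: 2).
Step 10: current leaves = {2,12}. Remove leaf 2 (neighbor: 10).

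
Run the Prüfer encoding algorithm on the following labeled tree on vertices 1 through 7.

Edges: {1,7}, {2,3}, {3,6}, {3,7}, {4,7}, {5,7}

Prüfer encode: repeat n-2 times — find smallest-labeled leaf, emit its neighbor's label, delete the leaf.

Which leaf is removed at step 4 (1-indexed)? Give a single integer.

Step 1: current leaves = {1,2,4,5,6}. Remove leaf 1 (neighbor: 7).
Step 2: current leaves = {2,4,5,6}. Remove leaf 2 (neighbor: 3).
Step 3: current leaves = {4,5,6}. Remove leaf 4 (neighbor: 7).
Step 4: current leaves = {5,6}. Remove leaf 5 (neighbor: 7).

Answer: 5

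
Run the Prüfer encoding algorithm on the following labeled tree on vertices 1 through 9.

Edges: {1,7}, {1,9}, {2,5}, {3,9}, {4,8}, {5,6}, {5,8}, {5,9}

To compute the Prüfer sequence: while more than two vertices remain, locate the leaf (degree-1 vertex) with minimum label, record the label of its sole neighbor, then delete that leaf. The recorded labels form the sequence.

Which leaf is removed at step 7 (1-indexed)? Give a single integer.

Step 1: current leaves = {2,3,4,6,7}. Remove leaf 2 (neighbor: 5).
Step 2: current leaves = {3,4,6,7}. Remove leaf 3 (neighbor: 9).
Step 3: current leaves = {4,6,7}. Remove leaf 4 (neighbor: 8).
Step 4: current leaves = {6,7,8}. Remove leaf 6 (neighbor: 5).
Step 5: current leaves = {7,8}. Remove leaf 7 (neighbor: 1).
Step 6: current leaves = {1,8}. Remove leaf 1 (neighbor: 9).
Step 7: current leaves = {8,9}. Remove leaf 8 (neighbor: 5).

Answer: 8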